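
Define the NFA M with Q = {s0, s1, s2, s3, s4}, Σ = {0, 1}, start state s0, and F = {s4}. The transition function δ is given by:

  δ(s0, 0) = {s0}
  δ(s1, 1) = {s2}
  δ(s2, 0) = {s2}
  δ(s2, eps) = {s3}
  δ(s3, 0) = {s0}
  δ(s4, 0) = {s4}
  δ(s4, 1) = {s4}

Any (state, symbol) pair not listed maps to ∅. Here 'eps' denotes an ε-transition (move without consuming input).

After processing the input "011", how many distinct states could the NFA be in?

0

Start in {s0}.
Read '0': s0→{s0}; now {s0}.
Read '1': s0→∅; now ∅.
The set is empty and remains empty for the remaining 1 symbol.
That set has 0 states.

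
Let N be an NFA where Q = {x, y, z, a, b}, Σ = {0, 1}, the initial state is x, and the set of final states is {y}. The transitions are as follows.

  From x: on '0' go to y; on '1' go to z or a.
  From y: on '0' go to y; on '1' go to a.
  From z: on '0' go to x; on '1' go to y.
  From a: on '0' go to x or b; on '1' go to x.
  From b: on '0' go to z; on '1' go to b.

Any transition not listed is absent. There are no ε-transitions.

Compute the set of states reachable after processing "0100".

{y, z}

Start in {x}.
Read '0': x→{y}; now {y}.
Read '1': y→{a}; now {a}.
Read '0': a→{x, b}; now {x, b}.
Read '0': x→{y}, b→{z}; now {y, z}.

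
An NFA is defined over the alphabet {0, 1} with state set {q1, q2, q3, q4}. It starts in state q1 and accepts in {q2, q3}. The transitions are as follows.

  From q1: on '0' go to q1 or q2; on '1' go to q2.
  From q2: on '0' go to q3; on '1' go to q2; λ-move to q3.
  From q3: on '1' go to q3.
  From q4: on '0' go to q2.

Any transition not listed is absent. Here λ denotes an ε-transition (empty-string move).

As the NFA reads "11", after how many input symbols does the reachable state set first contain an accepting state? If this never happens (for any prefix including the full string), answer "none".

1

Start in {q1}.
Read '1': q1→{q2}; union {q2}; ε-closure = {q2, q3}.
None of the earlier sets intersect F, but {q2, q3} does.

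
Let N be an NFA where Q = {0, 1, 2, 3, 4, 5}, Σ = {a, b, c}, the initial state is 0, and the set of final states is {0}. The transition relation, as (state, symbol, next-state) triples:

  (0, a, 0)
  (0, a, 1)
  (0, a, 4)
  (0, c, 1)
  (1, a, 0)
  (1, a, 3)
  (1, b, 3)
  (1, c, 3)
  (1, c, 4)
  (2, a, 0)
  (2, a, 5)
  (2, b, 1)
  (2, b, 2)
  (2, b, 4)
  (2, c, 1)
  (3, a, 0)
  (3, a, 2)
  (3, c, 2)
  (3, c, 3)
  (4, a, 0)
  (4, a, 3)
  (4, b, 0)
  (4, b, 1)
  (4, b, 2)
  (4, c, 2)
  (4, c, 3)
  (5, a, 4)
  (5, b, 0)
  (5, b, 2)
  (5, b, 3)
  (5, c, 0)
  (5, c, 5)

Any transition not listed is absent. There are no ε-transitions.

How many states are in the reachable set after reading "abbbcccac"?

Start in {0}.
Read 'a': {0} → {0, 1, 4}.
Read 'b': {0, 1, 4} → {0, 1, 2, 3}.
Read 'b': {0, 1, 2, 3} → {1, 2, 3, 4}.
Read 'b': {1, 2, 3, 4} → {0, 1, 2, 3, 4}.
Read 'c': {0, 1, 2, 3, 4} → {1, 2, 3, 4}.
Read 'c': {1, 2, 3, 4} → {1, 2, 3, 4}.
Read 'c': {1, 2, 3, 4} → {1, 2, 3, 4}.
Read 'a': {1, 2, 3, 4} → {0, 2, 3, 5}.
Read 'c': {0, 2, 3, 5} → {0, 1, 2, 3, 5}.
That set has 5 states.

5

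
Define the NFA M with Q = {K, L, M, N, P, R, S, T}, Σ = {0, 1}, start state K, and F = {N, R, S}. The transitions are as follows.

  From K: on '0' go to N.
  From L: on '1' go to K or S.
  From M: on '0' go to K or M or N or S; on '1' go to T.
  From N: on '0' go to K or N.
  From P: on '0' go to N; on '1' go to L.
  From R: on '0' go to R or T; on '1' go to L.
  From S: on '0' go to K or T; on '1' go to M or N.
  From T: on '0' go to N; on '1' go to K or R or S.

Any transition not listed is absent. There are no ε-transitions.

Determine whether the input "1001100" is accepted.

Start in {K}.
Read '1': K→∅; now ∅.
The set is empty and remains empty for the remaining 6 symbols.
The final set ∅ contains no accepting state.

No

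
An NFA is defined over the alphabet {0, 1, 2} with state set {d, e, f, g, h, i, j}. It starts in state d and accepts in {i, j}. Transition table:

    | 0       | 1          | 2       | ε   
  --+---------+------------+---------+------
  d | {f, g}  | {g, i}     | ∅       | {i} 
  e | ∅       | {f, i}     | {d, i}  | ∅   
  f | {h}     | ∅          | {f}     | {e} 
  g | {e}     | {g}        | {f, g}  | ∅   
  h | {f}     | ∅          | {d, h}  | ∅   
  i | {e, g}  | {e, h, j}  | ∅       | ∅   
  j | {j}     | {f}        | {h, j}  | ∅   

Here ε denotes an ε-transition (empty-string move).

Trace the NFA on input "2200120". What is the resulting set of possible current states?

Start: ε-closure({d}) = {d, i}.
Read '2': {d, i} → ∅.
The set is empty and remains empty for the remaining 6 symbols.

∅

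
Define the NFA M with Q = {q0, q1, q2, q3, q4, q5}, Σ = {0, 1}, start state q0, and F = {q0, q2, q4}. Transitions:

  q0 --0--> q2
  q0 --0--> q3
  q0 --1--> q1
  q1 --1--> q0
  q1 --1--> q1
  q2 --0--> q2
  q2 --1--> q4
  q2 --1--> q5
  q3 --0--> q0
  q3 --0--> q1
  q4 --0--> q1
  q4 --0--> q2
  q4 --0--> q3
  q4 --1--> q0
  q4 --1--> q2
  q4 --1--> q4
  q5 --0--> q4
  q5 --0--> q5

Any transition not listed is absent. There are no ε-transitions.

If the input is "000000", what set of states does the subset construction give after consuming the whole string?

{q0, q1, q2}

Start in {q0}.
Read '0': {q0} → {q2, q3}.
Read '0': {q2, q3} → {q0, q1, q2}.
Read '0': {q0, q1, q2} → {q2, q3}.
Read '0': {q2, q3} → {q0, q1, q2}.
Read '0': {q0, q1, q2} → {q2, q3}.
Read '0': {q2, q3} → {q0, q1, q2}.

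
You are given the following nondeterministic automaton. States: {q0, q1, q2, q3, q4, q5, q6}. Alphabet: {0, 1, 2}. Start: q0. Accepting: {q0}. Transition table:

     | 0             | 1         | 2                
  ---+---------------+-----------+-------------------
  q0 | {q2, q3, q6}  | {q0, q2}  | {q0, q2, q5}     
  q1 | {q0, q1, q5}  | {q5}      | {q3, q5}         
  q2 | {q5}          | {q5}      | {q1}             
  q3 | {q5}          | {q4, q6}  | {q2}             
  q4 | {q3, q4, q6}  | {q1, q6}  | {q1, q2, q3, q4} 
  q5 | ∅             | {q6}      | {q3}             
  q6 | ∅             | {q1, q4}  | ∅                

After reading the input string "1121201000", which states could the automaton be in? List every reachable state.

{q0, q1, q2, q3, q4, q5, q6}

Start in {q0}.
Read '1': q0→{q0, q2}; now {q0, q2}.
Read '1': q0→{q0, q2}, q2→{q5}; now {q0, q2, q5}.
Read '2': q0→{q0, q2, q5}, q2→{q1}, q5→{q3}; now {q0, q1, q2, q3, q5}.
Read '1': q0→{q0, q2}, q1→{q5}, q2→{q5}, q3→{q4, q6}, q5→{q6}; now {q0, q2, q4, q5, q6}.
Read '2': q0→{q0, q2, q5}, q2→{q1}, q4→{q1, q2, q3, q4}, q5→{q3}, q6→∅; now {q0, q1, q2, q3, q4, q5}.
Read '0': q0→{q2, q3, q6}, q1→{q0, q1, q5}, q2→{q5}, q3→{q5}, q4→{q3, q4, q6}, q5→∅; now {q0, q1, q2, q3, q4, q5, q6}.
Read '1': q0→{q0, q2}, q1→{q5}, q2→{q5}, q3→{q4, q6}, q4→{q1, q6}, q5→{q6}, q6→{q1, q4}; now {q0, q1, q2, q4, q5, q6}.
Read '0': q0→{q2, q3, q6}, q1→{q0, q1, q5}, q2→{q5}, q4→{q3, q4, q6}, q5→∅, q6→∅; now {q0, q1, q2, q3, q4, q5, q6}.
Read '0': q0→{q2, q3, q6}, q1→{q0, q1, q5}, q2→{q5}, q3→{q5}, q4→{q3, q4, q6}, q5→∅, q6→∅; now {q0, q1, q2, q3, q4, q5, q6}.
Read '0': q0→{q2, q3, q6}, q1→{q0, q1, q5}, q2→{q5}, q3→{q5}, q4→{q3, q4, q6}, q5→∅, q6→∅; now {q0, q1, q2, q3, q4, q5, q6}.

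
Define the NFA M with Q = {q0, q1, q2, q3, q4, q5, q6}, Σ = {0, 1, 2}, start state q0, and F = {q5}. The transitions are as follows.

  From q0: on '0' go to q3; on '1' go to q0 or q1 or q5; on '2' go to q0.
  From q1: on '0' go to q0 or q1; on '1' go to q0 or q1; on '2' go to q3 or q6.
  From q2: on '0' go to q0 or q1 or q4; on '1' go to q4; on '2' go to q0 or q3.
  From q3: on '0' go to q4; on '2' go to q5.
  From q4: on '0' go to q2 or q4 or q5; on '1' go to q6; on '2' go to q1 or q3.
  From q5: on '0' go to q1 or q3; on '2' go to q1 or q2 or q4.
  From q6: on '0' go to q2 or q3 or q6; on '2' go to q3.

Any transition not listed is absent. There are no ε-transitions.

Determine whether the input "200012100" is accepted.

Start in {q0}.
Read '2': q0→{q0}; now {q0}.
Read '0': q0→{q3}; now {q3}.
Read '0': q3→{q4}; now {q4}.
Read '0': q4→{q2, q4, q5}; now {q2, q4, q5}.
Read '1': q2→{q4}, q4→{q6}, q5→∅; now {q4, q6}.
Read '2': q4→{q1, q3}, q6→{q3}; now {q1, q3}.
Read '1': q1→{q0, q1}, q3→∅; now {q0, q1}.
Read '0': q0→{q3}, q1→{q0, q1}; now {q0, q1, q3}.
Read '0': q0→{q3}, q1→{q0, q1}, q3→{q4}; now {q0, q1, q3, q4}.
The final set {q0, q1, q3, q4} contains no accepting state.

No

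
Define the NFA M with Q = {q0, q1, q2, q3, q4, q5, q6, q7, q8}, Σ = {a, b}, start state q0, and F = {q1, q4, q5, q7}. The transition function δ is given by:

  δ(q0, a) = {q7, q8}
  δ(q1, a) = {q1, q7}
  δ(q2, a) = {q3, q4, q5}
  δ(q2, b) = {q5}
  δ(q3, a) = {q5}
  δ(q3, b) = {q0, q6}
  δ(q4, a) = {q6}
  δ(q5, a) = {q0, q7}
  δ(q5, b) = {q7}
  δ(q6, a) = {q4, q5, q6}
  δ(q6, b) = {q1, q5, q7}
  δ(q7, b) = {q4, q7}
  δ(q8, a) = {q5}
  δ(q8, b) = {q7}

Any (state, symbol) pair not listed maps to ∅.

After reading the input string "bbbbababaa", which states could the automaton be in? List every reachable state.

Start in {q0}.
Read 'b': q0→∅; now ∅.
The set is empty and remains empty for the remaining 9 symbols.

∅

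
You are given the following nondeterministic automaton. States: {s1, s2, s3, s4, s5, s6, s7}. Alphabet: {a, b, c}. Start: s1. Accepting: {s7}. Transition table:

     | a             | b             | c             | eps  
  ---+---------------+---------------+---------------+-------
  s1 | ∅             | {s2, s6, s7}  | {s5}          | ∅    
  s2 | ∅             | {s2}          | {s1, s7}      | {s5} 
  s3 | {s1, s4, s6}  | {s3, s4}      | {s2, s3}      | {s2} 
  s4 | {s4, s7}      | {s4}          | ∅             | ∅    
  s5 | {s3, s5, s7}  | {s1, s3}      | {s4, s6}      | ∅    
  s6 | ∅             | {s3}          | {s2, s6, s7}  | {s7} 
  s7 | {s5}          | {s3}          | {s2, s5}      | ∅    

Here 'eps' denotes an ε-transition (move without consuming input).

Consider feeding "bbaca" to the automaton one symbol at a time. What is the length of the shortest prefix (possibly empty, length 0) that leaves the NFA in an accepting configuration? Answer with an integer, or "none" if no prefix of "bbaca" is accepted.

Start in {s1}.
Read 'b': {s1} → {s2, s5, s6, s7}.
None of the earlier sets intersect F, but {s2, s5, s6, s7} does.

1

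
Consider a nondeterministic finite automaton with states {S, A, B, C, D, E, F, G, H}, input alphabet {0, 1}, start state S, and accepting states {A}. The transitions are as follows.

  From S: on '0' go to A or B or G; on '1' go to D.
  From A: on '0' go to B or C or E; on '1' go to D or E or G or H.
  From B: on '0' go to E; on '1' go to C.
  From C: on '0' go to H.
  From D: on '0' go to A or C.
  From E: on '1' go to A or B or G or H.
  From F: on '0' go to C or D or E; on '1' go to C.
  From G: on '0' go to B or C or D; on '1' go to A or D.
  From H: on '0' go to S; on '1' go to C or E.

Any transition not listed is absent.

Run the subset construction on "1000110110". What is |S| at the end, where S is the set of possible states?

7

Start in {S}.
Read '1': S→{D}; now {D}.
Read '0': D→{A, C}; now {A, C}.
Read '0': A→{B, C, E}, C→{H}; now {B, C, E, H}.
Read '0': B→{E}, C→{H}, E→∅, H→{S}; now {S, E, H}.
Read '1': S→{D}, E→{A, B, G, H}, H→{C, E}; now {A, B, C, D, E, G, H}.
Read '1': A→{D, E, G, H}, B→{C}, C→∅, D→∅, E→{A, B, G, H}, G→{A, D}, H→{C, E}; now {A, B, C, D, E, G, H}.
Read '0': A→{B, C, E}, B→{E}, C→{H}, D→{A, C}, E→∅, G→{B, C, D}, H→{S}; now {S, A, B, C, D, E, H}.
Read '1': S→{D}, A→{D, E, G, H}, B→{C}, C→∅, D→∅, E→{A, B, G, H}, H→{C, E}; now {A, B, C, D, E, G, H}.
Read '1': A→{D, E, G, H}, B→{C}, C→∅, D→∅, E→{A, B, G, H}, G→{A, D}, H→{C, E}; now {A, B, C, D, E, G, H}.
Read '0': A→{B, C, E}, B→{E}, C→{H}, D→{A, C}, E→∅, G→{B, C, D}, H→{S}; now {S, A, B, C, D, E, H}.
That set has 7 states.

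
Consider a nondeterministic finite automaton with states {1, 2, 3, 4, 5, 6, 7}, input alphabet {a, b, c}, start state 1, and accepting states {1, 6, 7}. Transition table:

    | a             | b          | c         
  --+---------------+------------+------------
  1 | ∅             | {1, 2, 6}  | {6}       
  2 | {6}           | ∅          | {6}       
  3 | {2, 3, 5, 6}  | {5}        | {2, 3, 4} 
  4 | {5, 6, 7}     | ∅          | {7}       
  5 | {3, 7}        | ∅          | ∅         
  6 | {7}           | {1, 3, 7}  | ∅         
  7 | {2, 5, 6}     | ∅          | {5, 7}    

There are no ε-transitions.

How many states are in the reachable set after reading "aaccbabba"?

Start in {1}.
Read 'a': 1→∅; now ∅.
The set is empty and remains empty for the remaining 8 symbols.
That set has 0 states.

0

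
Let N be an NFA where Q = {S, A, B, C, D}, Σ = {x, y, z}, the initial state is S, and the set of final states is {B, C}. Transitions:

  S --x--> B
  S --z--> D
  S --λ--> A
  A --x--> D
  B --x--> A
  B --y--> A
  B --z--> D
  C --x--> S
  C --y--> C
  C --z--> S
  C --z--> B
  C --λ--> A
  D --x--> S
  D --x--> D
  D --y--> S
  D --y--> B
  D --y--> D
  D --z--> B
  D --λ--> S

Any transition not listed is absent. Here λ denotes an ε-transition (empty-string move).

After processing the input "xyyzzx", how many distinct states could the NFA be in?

4

Start: ε-closure({S}) = {S, A}.
Read 'x': S→{B}, A→{D}; union {B, D}; ε-closure = {S, A, B, D}.
Read 'y': S→∅, A→∅, B→{A}, D→{S, B, D}; now {S, A, B, D}.
Read 'y': S→∅, A→∅, B→{A}, D→{S, B, D}; now {S, A, B, D}.
Read 'z': S→{D}, A→∅, B→{D}, D→{B}; union {B, D}; ε-closure = {S, A, B, D}.
Read 'z': S→{D}, A→∅, B→{D}, D→{B}; union {B, D}; ε-closure = {S, A, B, D}.
Read 'x': S→{B}, A→{D}, B→{A}, D→{S, D}; now {S, A, B, D}.
That set has 4 states.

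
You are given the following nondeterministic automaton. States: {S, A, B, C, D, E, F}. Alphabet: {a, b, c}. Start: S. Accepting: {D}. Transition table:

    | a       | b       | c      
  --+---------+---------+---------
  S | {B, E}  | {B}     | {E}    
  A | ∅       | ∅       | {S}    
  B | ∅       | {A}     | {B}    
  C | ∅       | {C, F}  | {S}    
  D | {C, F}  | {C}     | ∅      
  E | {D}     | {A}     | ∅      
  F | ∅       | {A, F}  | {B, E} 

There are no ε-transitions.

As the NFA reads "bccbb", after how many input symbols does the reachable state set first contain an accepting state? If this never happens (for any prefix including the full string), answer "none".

Start in {S}.
Read 'b': S→{B}; now {B}.
Read 'c': B→{B}; now {B}.
Read 'c': B→{B}; now {B}.
Read 'b': B→{A}; now {A}.
Read 'b': A→∅; now ∅.
No reachable set along the way intersects F.

none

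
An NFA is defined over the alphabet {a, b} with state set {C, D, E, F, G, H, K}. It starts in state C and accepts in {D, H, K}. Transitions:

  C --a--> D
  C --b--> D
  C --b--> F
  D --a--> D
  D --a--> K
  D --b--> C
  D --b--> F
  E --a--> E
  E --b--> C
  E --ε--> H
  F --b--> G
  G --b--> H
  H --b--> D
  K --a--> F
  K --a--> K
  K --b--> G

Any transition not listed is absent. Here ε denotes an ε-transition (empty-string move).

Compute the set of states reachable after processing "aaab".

{C, F, G}

Start in {C}.
Read 'a': {C} → {D}.
Read 'a': {D} → {D, K}.
Read 'a': {D, K} → {D, F, K}.
Read 'b': {D, F, K} → {C, F, G}.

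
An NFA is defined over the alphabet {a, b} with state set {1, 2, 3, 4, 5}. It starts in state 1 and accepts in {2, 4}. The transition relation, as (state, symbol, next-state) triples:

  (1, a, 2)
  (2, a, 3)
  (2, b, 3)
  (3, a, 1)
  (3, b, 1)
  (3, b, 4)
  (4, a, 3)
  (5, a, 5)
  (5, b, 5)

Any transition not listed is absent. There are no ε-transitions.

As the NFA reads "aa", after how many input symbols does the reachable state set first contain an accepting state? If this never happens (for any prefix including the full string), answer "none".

1

Start in {1}.
Read 'a': 1→{2}; now {2}.
None of the earlier sets intersect F, but {2} does.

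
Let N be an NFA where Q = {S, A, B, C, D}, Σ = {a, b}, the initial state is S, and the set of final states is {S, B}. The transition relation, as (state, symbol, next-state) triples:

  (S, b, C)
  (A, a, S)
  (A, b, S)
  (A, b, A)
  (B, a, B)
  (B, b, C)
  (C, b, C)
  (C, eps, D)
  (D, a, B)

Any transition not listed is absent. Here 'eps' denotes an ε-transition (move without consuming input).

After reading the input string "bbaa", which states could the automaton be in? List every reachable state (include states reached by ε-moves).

{B}

Start in {S}.
Read 'b': {S} → {C, D}.
Read 'b': {C, D} → {C, D}.
Read 'a': {C, D} → {B}.
Read 'a': {B} → {B}.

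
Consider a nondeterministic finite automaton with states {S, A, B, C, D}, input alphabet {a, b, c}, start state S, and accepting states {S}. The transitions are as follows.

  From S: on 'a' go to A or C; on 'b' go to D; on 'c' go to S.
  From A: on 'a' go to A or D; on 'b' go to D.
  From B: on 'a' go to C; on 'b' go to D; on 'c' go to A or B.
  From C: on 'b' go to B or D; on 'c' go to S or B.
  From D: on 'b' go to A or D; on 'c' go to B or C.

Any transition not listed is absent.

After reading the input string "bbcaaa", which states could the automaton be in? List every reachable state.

∅

Start in {S}.
Read 'b': S→{D}; now {D}.
Read 'b': D→{A, D}; now {A, D}.
Read 'c': A→∅, D→{B, C}; now {B, C}.
Read 'a': B→{C}, C→∅; now {C}.
Read 'a': C→∅; now ∅.
The set is empty and remains empty for the remaining 1 symbol.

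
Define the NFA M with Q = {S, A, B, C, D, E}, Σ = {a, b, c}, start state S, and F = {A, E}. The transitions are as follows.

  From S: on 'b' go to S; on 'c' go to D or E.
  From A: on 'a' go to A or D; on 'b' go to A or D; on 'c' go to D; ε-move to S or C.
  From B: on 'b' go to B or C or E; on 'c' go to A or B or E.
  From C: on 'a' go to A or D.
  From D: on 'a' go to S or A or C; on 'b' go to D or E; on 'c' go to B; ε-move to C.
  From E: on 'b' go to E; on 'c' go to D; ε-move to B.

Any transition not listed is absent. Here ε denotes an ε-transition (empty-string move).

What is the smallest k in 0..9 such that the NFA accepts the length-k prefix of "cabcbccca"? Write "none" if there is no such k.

Start in {S}.
Read 'c': S→{D, E}; union {D, E}; ε-closure = {B, C, D, E}.
None of the earlier sets intersect F, but {B, C, D, E} does.

1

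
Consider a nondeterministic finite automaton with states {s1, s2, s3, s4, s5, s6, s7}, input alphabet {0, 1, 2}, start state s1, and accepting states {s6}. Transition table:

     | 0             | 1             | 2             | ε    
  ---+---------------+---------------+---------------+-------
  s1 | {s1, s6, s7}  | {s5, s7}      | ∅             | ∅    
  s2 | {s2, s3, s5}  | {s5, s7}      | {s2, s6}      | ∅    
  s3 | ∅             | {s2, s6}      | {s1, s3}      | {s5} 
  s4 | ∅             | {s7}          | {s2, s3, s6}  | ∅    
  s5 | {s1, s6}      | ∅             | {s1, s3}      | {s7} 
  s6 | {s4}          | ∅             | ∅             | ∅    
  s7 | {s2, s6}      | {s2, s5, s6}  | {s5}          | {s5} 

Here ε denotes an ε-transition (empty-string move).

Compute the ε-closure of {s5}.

{s5, s7}

Begin with {s5}.
ε-move s5 → s7; add s7.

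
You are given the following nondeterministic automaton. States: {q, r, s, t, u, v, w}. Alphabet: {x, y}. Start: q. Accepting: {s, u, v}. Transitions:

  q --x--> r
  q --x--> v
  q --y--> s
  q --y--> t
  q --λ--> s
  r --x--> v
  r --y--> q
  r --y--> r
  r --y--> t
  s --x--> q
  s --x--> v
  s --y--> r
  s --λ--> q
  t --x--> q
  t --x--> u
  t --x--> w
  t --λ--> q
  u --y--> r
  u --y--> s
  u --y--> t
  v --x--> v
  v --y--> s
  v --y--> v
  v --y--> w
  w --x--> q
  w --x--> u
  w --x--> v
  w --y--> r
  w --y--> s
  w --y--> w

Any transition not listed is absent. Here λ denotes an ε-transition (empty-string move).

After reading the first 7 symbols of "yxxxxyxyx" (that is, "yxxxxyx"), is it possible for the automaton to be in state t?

Start: ε-closure({q}) = {q, s}.
Read 'y': q→{s, t}, s→{r}; union {r, s, t}; ε-closure = {q, r, s, t}.
Read 'x': q→{r, v}, r→{v}, s→{q, v}, t→{q, u, w}; union {q, r, u, v, w}; ε-closure = {q, r, s, u, v, w}.
Read 'x': q→{r, v}, r→{v}, s→{q, v}, u→∅, v→{v}, w→{q, u, v}; union {q, r, u, v}; ε-closure = {q, r, s, u, v}.
Read 'x': q→{r, v}, r→{v}, s→{q, v}, u→∅, v→{v}; union {q, r, v}; ε-closure = {q, r, s, v}.
Read 'x': q→{r, v}, r→{v}, s→{q, v}, v→{v}; union {q, r, v}; ε-closure = {q, r, s, v}.
Read 'y': q→{s, t}, r→{q, r, t}, s→{r}, v→{s, v, w}; now {q, r, s, t, v, w}.
Read 'x': q→{r, v}, r→{v}, s→{q, v}, t→{q, u, w}, v→{v}, w→{q, u, v}; union {q, r, u, v, w}; ε-closure = {q, r, s, u, v, w}.
State t is not in {q, r, s, u, v, w}.

No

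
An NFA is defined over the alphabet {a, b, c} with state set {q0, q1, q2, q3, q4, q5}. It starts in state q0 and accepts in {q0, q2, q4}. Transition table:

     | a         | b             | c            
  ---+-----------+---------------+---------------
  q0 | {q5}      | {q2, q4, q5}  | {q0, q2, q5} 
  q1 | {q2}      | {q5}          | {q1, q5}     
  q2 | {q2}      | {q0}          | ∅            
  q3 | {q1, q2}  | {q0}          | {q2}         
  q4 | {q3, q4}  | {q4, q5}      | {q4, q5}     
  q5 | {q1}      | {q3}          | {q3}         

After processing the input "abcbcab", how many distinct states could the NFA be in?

Start in {q0}.
Read 'a': q0→{q5}; now {q5}.
Read 'b': q5→{q3}; now {q3}.
Read 'c': q3→{q2}; now {q2}.
Read 'b': q2→{q0}; now {q0}.
Read 'c': q0→{q0, q2, q5}; now {q0, q2, q5}.
Read 'a': q0→{q5}, q2→{q2}, q5→{q1}; now {q1, q2, q5}.
Read 'b': q1→{q5}, q2→{q0}, q5→{q3}; now {q0, q3, q5}.
That set has 3 states.

3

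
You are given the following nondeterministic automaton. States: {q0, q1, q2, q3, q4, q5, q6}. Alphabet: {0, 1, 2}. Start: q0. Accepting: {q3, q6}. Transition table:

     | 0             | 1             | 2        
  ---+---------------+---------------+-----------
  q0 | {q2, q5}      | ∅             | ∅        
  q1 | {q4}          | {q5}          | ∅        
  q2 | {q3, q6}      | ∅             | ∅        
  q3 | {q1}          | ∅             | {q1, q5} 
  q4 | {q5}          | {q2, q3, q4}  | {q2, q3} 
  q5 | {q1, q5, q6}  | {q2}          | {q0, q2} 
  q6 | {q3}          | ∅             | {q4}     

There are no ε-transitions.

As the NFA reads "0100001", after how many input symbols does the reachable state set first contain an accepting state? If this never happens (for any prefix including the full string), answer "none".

Start in {q0}.
Read '0': q0→{q2, q5}; now {q2, q5}.
Read '1': q2→∅, q5→{q2}; now {q2}.
Read '0': q2→{q3, q6}; now {q3, q6}.
None of the earlier sets intersect F, but {q3, q6} does.

3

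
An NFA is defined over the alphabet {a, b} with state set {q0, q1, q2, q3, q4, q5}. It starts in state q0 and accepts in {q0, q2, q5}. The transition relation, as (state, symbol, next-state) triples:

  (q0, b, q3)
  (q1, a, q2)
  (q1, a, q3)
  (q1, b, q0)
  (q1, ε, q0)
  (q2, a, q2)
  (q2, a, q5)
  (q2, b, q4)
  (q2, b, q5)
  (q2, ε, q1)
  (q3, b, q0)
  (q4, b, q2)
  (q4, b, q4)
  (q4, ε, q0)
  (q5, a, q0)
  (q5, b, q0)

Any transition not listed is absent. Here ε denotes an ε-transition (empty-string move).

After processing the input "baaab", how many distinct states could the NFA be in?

Start in {q0}.
Read 'b': {q0} → {q3}.
Read 'a': {q3} → ∅.
The set is empty and remains empty for the remaining 3 symbols.
That set has 0 states.

0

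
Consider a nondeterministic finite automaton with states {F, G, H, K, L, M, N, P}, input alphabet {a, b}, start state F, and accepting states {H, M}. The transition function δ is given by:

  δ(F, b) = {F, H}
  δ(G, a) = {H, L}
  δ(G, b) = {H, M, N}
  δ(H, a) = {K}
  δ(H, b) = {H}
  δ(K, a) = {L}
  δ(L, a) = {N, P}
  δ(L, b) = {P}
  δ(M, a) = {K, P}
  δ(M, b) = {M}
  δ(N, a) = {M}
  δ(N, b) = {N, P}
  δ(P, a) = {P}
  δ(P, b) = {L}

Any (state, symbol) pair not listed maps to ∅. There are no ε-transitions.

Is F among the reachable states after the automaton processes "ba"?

Start in {F}.
Read 'b': F→{F, H}; now {F, H}.
Read 'a': F→∅, H→{K}; now {K}.
State F is not in {K}.

No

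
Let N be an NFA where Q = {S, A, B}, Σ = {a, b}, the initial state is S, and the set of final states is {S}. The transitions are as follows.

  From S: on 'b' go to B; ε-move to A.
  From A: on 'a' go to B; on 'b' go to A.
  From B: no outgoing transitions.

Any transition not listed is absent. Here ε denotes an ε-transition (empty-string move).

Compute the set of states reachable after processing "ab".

Start: ε-closure({S}) = {S, A}.
Read 'a': S→∅, A→{B}; now {B}.
Read 'b': B→∅; now ∅.

∅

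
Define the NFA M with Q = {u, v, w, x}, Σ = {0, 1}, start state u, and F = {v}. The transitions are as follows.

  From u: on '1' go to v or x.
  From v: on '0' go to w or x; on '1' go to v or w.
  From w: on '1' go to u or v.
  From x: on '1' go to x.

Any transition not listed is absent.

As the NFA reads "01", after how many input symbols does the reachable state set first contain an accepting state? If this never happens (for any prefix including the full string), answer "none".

none

Start in {u}.
Read '0': {u} → ∅.
The set is empty and remains empty for the remaining 1 symbol.
No reachable set along the way intersects F.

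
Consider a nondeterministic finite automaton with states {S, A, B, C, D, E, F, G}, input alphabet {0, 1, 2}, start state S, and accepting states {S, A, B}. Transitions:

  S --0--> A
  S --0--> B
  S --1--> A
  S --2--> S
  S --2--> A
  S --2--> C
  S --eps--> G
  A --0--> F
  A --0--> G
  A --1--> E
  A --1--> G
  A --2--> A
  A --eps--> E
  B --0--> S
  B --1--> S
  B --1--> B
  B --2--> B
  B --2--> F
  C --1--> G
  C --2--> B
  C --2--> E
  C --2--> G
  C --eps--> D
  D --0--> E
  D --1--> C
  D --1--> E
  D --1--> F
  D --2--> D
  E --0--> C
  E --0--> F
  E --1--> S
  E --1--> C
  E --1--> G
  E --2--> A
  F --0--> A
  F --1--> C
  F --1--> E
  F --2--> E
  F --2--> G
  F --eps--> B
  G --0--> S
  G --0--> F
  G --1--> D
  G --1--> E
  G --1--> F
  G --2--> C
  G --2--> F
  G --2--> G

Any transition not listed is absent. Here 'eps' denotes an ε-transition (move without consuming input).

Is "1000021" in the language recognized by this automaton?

Start: ε-closure({S}) = {S, G}.
Read '1': S→{A}, G→{D, E, F}; union {A, D, E, F}; ε-closure = {A, B, D, E, F}.
Read '0': A→{F, G}, B→{S}, D→{E}, E→{C, F}, F→{A}; union {S, A, C, E, F, G}; ε-closure = {S, A, B, C, D, E, F, G}.
Read '0': S→{A, B}, A→{F, G}, B→{S}, C→∅, D→{E}, E→{C, F}, F→{A}, G→{S, F}; union {S, A, B, C, E, F, G}; ε-closure = {S, A, B, C, D, E, F, G}.
Read '0': S→{A, B}, A→{F, G}, B→{S}, C→∅, D→{E}, E→{C, F}, F→{A}, G→{S, F}; union {S, A, B, C, E, F, G}; ε-closure = {S, A, B, C, D, E, F, G}.
Read '0': S→{A, B}, A→{F, G}, B→{S}, C→∅, D→{E}, E→{C, F}, F→{A}, G→{S, F}; union {S, A, B, C, E, F, G}; ε-closure = {S, A, B, C, D, E, F, G}.
Read '2': S→{S, A, C}, A→{A}, B→{B, F}, C→{B, E, G}, D→{D}, E→{A}, F→{E, G}, G→{C, F, G}; now {S, A, B, C, D, E, F, G}.
Read '1': S→{A}, A→{E, G}, B→{S, B}, C→{G}, D→{C, E, F}, E→{S, C, G}, F→{C, E}, G→{D, E, F}; now {S, A, B, C, D, E, F, G}.
The final set {S, A, B, C, D, E, F, G} contains the accepting states S, A, B.

Yes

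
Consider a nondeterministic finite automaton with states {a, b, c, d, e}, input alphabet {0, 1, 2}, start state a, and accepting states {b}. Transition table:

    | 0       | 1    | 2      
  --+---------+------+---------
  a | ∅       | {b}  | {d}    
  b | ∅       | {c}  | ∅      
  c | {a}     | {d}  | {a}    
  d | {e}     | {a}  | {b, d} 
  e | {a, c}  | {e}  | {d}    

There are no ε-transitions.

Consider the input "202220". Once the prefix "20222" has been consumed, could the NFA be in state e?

No

Start in {a}.
Read '2': a→{d}; now {d}.
Read '0': d→{e}; now {e}.
Read '2': e→{d}; now {d}.
Read '2': d→{b, d}; now {b, d}.
Read '2': b→∅, d→{b, d}; now {b, d}.
State e is not in {b, d}.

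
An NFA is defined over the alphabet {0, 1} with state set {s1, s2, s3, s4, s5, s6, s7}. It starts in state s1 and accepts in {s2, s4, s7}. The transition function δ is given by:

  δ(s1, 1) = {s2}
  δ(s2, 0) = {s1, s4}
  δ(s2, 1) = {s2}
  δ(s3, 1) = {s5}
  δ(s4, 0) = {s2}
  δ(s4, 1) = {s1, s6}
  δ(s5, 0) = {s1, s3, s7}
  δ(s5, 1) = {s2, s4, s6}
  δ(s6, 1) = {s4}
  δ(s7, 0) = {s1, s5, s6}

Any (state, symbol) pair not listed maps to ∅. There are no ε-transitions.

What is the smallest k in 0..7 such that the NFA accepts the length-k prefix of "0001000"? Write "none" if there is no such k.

Start in {s1}.
Read '0': s1→∅; now ∅.
The set is empty and remains empty for the remaining 6 symbols.
No reachable set along the way intersects F.

none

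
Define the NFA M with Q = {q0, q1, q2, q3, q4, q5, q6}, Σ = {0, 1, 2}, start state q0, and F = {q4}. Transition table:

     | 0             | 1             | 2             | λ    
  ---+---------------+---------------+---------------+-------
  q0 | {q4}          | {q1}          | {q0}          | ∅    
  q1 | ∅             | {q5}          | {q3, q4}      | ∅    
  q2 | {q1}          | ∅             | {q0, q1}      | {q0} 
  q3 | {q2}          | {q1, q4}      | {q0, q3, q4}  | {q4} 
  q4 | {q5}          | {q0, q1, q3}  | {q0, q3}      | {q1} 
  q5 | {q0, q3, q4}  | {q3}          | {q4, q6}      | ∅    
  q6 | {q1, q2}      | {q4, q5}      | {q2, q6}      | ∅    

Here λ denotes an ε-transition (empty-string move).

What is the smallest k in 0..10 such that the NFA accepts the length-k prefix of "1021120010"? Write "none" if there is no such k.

none

Start in {q0}.
Read '1': q0→{q1}; now {q1}.
Read '0': q1→∅; now ∅.
The set is empty and remains empty for the remaining 8 symbols.
No reachable set along the way intersects F.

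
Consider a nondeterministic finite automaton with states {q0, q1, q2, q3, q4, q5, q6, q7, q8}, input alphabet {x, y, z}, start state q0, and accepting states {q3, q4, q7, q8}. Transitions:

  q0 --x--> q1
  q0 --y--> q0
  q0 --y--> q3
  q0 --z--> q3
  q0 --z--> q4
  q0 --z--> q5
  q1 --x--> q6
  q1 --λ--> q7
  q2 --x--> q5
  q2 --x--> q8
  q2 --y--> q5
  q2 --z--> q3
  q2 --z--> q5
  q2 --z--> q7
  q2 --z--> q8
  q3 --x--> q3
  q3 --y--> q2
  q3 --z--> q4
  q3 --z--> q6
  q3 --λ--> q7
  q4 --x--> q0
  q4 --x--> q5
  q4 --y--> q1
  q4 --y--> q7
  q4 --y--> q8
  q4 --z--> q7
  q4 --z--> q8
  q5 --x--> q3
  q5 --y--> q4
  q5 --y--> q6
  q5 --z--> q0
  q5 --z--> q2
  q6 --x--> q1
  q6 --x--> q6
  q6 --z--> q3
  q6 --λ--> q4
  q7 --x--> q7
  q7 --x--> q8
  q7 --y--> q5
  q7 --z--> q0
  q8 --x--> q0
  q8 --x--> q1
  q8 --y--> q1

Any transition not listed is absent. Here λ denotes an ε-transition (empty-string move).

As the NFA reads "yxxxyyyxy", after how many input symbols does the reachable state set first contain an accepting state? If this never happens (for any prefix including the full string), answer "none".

1

Start in {q0}.
Read 'y': q0→{q0, q3}; union {q0, q3}; ε-closure = {q0, q3, q7}.
None of the earlier sets intersect F, but {q0, q3, q7} does.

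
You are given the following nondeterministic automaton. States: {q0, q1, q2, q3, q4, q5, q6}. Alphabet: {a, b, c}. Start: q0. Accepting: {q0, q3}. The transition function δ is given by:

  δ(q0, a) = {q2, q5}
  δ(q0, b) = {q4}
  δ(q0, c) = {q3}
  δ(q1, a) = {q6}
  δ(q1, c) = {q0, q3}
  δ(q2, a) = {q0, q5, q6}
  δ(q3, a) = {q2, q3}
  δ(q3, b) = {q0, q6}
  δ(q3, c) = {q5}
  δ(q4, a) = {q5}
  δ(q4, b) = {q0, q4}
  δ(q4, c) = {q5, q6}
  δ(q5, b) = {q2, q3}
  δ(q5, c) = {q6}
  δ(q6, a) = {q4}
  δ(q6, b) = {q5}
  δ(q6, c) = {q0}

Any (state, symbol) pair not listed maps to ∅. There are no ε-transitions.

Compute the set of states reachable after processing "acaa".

{q5}

Start in {q0}.
Read 'a': {q0} → {q2, q5}.
Read 'c': {q2, q5} → {q6}.
Read 'a': {q6} → {q4}.
Read 'a': {q4} → {q5}.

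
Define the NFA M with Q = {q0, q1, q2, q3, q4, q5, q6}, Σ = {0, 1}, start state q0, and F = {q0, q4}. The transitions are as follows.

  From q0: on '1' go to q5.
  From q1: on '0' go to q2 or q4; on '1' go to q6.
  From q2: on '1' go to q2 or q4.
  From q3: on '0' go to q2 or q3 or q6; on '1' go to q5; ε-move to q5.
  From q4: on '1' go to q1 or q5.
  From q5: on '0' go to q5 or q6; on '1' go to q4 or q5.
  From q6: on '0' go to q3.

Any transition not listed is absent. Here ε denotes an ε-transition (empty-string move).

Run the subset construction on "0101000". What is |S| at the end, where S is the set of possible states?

0

Start in {q0}.
Read '0': {q0} → ∅.
The set is empty and remains empty for the remaining 6 symbols.
That set has 0 states.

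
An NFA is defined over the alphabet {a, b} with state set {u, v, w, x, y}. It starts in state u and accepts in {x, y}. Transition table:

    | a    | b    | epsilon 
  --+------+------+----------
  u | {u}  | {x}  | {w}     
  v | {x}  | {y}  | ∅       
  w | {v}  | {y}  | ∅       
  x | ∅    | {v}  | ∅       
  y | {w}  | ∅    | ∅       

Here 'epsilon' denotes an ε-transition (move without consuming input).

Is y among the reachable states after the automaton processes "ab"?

Start: ε-closure({u}) = {u, w}.
Read 'a': {u, w} → {u, v, w}.
Read 'b': {u, v, w} → {x, y}.
State y is in {x, y}.

Yes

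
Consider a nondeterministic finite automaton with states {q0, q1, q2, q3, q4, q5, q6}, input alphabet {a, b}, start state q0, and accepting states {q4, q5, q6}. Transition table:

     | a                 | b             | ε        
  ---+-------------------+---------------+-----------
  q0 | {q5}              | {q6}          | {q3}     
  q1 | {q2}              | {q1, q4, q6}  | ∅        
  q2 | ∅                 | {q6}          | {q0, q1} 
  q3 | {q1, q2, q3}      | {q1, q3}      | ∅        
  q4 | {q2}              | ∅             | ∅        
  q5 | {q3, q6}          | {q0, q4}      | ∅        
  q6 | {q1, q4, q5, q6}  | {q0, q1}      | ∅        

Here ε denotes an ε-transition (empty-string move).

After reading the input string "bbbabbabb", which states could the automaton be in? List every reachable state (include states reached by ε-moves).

{q0, q1, q3, q4, q6}

Start: ε-closure({q0}) = {q0, q3}.
Read 'b': {q0, q3} → {q1, q3, q6}.
Read 'b': {q1, q3, q6} → {q0, q1, q3, q4, q6}.
Read 'b': {q0, q1, q3, q4, q6} → {q0, q1, q3, q4, q6}.
Read 'a': {q0, q1, q3, q4, q6} → {q0, q1, q2, q3, q4, q5, q6}.
Read 'b': {q0, q1, q2, q3, q4, q5, q6} → {q0, q1, q3, q4, q6}.
Read 'b': {q0, q1, q3, q4, q6} → {q0, q1, q3, q4, q6}.
Read 'a': {q0, q1, q3, q4, q6} → {q0, q1, q2, q3, q4, q5, q6}.
Read 'b': {q0, q1, q2, q3, q4, q5, q6} → {q0, q1, q3, q4, q6}.
Read 'b': {q0, q1, q3, q4, q6} → {q0, q1, q3, q4, q6}.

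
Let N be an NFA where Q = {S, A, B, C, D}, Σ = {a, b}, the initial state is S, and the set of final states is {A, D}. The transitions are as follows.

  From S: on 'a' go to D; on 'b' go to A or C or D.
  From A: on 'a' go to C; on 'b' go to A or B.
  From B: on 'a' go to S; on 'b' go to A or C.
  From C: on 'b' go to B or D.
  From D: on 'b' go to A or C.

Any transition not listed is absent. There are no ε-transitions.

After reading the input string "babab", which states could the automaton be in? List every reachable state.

Start in {S}.
Read 'b': S→{A, C, D}; now {A, C, D}.
Read 'a': A→{C}, C→∅, D→∅; now {C}.
Read 'b': C→{B, D}; now {B, D}.
Read 'a': B→{S}, D→∅; now {S}.
Read 'b': S→{A, C, D}; now {A, C, D}.

{A, C, D}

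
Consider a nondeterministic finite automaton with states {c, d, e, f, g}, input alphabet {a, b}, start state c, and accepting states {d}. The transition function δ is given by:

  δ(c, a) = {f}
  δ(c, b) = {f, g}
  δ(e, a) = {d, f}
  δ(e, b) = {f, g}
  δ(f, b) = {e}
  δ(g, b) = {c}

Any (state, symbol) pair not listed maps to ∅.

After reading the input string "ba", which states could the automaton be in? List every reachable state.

∅

Start in {c}.
Read 'b': c→{f, g}; now {f, g}.
Read 'a': f→∅, g→∅; now ∅.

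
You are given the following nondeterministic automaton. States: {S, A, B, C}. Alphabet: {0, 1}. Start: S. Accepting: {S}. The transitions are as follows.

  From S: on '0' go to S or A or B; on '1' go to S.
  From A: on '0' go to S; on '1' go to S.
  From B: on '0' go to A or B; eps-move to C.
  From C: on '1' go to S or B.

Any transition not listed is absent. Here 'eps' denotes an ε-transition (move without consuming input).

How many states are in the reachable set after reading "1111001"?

Start in {S}.
Read '1': {S} → {S}.
Read '1': {S} → {S}.
Read '1': {S} → {S}.
Read '1': {S} → {S}.
Read '0': {S} → {S, A, B, C}.
Read '0': {S, A, B, C} → {S, A, B, C}.
Read '1': {S, A, B, C} → {S, B, C}.
That set has 3 states.

3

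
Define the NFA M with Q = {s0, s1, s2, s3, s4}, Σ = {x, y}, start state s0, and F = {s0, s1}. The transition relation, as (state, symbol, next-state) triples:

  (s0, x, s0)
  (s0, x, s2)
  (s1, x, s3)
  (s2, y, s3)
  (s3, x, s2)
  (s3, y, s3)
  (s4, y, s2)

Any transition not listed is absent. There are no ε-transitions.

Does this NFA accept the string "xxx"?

Yes

Start in {s0}.
Read 'x': s0→{s0, s2}; now {s0, s2}.
Read 'x': s0→{s0, s2}, s2→∅; now {s0, s2}.
Read 'x': s0→{s0, s2}, s2→∅; now {s0, s2}.
The final set {s0, s2} contains the accepting state s0.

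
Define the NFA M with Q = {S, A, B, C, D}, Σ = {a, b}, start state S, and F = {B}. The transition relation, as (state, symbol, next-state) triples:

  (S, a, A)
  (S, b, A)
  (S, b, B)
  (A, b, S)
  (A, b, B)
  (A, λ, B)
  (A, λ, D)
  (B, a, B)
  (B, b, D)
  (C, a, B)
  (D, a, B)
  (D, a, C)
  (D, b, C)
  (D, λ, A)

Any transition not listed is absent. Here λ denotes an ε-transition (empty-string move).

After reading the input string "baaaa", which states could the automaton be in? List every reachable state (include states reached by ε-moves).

Start in {S}.
Read 'b': {S} → {A, B, D}.
Read 'a': {A, B, D} → {B, C}.
Read 'a': {B, C} → {B}.
Read 'a': {B} → {B}.
Read 'a': {B} → {B}.

{B}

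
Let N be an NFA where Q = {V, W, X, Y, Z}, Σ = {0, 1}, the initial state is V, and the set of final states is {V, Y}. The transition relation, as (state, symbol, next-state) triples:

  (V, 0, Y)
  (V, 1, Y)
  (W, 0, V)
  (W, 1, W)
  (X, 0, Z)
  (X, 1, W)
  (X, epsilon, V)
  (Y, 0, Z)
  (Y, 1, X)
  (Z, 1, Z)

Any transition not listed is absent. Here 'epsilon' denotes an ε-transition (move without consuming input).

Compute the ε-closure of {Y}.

{Y}

Begin with {Y}.
No ε-moves leave this set, so the closure equals the set itself.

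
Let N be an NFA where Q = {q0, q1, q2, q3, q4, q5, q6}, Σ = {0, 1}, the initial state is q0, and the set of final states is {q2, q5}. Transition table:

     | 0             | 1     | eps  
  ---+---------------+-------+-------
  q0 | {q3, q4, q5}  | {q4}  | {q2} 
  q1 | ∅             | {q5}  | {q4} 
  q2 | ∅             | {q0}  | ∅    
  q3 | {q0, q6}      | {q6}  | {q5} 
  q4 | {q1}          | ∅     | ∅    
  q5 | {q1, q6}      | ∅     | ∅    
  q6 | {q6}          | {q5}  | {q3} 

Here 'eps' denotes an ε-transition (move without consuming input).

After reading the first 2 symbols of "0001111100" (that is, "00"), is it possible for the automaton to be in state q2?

Yes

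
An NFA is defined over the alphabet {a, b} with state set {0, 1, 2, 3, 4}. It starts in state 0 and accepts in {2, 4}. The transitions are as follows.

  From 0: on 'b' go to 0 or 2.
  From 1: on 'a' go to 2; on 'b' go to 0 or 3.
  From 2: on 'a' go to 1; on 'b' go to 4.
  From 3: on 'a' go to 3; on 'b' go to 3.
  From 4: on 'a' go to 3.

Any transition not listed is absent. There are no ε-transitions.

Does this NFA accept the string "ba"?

Start in {0}.
Read 'b': {0} → {0, 2}.
Read 'a': {0, 2} → {1}.
The final set {1} contains no accepting state.

No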